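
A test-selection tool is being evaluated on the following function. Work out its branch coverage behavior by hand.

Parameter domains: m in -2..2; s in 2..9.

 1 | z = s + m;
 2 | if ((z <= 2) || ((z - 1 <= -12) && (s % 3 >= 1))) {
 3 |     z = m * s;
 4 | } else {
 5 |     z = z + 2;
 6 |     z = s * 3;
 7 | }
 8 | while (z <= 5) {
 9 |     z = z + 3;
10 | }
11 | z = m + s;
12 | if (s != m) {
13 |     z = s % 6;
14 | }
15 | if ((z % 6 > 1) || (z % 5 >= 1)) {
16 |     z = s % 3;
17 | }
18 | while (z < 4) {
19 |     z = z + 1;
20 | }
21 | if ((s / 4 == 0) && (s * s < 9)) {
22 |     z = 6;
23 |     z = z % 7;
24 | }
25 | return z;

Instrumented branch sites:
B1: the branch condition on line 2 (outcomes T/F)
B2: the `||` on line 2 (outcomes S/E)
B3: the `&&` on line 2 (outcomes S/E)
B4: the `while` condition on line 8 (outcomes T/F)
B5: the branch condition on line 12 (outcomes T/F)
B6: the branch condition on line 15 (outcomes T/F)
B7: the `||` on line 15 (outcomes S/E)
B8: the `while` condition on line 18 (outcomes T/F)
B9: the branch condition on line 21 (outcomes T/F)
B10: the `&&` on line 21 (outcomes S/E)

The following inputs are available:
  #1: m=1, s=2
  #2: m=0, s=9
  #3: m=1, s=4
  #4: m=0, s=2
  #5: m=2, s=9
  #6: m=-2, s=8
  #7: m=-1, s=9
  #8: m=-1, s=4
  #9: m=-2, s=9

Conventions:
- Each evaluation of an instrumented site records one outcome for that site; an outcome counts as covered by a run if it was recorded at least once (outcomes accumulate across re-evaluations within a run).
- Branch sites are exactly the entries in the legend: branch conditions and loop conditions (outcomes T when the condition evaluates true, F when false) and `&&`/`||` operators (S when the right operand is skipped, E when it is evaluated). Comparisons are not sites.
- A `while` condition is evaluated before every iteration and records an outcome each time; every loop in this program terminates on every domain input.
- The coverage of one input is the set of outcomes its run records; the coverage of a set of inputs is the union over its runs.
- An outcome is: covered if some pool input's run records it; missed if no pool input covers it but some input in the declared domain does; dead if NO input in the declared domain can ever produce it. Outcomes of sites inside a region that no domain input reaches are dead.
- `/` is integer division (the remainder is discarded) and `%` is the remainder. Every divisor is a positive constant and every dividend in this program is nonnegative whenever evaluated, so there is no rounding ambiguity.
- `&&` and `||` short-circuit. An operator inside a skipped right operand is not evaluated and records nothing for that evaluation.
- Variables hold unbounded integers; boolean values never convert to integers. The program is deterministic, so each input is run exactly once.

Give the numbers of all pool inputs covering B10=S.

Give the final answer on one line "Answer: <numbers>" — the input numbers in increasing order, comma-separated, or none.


input #1 (m=1, s=2): misses B10=S
input #2 (m=0, s=9): covers B10=S
input #3 (m=1, s=4): covers B10=S
input #4 (m=0, s=2): misses B10=S
input #5 (m=2, s=9): covers B10=S
input #6 (m=-2, s=8): covers B10=S
input #7 (m=-1, s=9): covers B10=S
input #8 (m=-1, s=4): covers B10=S
input #9 (m=-2, s=9): covers B10=S
Answer: 2, 3, 5, 6, 7, 8, 9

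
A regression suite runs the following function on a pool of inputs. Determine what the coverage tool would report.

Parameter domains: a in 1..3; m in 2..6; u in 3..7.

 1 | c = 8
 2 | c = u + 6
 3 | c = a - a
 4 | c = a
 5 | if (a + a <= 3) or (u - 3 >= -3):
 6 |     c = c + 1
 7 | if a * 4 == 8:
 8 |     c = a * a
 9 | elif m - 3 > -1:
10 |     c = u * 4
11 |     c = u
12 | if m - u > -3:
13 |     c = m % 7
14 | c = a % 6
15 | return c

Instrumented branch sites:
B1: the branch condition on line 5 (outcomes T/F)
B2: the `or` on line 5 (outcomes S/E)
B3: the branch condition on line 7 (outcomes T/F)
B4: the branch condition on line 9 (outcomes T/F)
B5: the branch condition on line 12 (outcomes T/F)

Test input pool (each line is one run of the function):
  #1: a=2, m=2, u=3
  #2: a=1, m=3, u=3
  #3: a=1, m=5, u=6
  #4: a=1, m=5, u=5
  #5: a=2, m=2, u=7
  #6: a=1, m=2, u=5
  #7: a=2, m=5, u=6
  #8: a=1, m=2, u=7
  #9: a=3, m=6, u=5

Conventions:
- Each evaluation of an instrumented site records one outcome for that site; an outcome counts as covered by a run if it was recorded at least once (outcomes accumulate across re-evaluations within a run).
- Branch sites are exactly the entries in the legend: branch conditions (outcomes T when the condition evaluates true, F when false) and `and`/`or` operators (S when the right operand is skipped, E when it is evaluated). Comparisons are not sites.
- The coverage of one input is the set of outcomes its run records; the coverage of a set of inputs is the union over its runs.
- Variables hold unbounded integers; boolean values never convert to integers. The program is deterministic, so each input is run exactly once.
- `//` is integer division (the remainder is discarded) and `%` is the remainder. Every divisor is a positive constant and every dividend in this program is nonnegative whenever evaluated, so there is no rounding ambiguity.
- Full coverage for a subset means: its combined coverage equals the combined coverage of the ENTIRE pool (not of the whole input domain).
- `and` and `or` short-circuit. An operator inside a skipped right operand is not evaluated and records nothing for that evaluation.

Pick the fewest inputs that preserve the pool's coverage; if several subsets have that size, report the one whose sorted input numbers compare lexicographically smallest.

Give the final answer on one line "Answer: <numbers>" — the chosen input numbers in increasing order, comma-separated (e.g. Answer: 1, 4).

test 1 (a=2, m=2, u=3) fires B2->E, B1->T, B3->T, B5->T; hits B1=T, B2=E, B3=T, B5=T
test 2 (a=1, m=3, u=3) fires B2->S, B1->T, B3->F, B4->T, B5->T; hits B1=T, B2=S, B3=F, B4=T, B5=T
test 3 (a=1, m=5, u=6) fires B2->S, B1->T, B3->F, B4->T, B5->T; hits B1=T, B2=S, B3=F, B4=T, B5=T
test 4 (a=1, m=5, u=5) fires B2->S, B1->T, B3->F, B4->T, B5->T; hits B1=T, B2=S, B3=F, B4=T, B5=T
test 5 (a=2, m=2, u=7) fires B2->E, B1->T, B3->T, B5->F; hits B1=T, B2=E, B3=T, B5=F
test 6 (a=1, m=2, u=5) fires B2->S, B1->T, B3->F, B4->F, B5->F; hits B1=T, B2=S, B3=F, B4=F, B5=F
test 7 (a=2, m=5, u=6) fires B2->E, B1->T, B3->T, B5->T; hits B1=T, B2=E, B3=T, B5=T
test 8 (a=1, m=2, u=7) fires B2->S, B1->T, B3->F, B4->F, B5->F; hits B1=T, B2=S, B3=F, B4=F, B5=F
test 9 (a=3, m=6, u=5) fires B2->E, B1->T, B3->F, B4->T, B5->T; hits B1=T, B2=E, B3=F, B4=T, B5=T
pool-wide coverage (9 outcomes): B1=T, B2=S, B2=E, B3=T, B3=F, B4=T, B4=F, B5=T, B5=F
no size-1 subset reaches all 9 outcomes (best union: 5/9)
no size-2 subset reaches all 9 outcomes (best union: 8/9)
size 3: inputs {1, 2, 6} cover all 9 outcomes, and no lexicographically smaller subset of this size does

Answer: 1, 2, 6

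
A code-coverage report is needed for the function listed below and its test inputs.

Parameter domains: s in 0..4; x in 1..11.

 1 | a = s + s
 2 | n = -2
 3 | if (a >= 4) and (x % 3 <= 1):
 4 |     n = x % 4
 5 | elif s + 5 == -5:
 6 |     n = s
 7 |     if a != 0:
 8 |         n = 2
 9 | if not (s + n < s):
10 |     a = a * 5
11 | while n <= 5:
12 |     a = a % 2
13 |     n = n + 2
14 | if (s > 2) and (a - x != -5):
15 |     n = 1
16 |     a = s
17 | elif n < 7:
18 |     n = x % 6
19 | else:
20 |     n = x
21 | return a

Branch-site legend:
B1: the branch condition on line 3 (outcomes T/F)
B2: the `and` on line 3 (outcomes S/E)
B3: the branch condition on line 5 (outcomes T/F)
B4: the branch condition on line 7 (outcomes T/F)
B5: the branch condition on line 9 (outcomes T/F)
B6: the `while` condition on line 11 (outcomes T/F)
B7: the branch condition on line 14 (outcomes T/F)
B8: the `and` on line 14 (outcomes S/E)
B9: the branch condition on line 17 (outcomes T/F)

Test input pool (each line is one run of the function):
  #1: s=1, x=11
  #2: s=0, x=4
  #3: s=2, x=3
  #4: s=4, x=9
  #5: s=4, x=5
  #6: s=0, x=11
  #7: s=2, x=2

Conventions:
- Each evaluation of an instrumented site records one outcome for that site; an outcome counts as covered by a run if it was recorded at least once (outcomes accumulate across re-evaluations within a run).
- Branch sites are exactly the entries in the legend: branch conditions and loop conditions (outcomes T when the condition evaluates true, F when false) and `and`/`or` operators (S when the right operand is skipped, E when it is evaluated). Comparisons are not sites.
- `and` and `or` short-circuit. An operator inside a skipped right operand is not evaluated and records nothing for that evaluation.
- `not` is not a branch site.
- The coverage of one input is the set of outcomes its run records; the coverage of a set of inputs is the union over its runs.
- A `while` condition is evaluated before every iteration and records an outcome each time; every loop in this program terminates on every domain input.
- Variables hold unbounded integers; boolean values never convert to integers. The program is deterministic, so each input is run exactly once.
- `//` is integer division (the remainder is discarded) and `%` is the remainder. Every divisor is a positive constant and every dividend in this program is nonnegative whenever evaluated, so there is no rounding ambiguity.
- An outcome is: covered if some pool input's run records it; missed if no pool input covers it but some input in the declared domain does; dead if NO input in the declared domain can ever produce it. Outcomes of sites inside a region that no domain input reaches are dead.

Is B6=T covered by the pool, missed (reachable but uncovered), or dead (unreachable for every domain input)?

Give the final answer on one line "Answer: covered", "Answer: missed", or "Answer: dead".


B6=T is recorded by pool input(s) 1, 2, 3, 4, 5, 6, 7 -> covered
Answer: covered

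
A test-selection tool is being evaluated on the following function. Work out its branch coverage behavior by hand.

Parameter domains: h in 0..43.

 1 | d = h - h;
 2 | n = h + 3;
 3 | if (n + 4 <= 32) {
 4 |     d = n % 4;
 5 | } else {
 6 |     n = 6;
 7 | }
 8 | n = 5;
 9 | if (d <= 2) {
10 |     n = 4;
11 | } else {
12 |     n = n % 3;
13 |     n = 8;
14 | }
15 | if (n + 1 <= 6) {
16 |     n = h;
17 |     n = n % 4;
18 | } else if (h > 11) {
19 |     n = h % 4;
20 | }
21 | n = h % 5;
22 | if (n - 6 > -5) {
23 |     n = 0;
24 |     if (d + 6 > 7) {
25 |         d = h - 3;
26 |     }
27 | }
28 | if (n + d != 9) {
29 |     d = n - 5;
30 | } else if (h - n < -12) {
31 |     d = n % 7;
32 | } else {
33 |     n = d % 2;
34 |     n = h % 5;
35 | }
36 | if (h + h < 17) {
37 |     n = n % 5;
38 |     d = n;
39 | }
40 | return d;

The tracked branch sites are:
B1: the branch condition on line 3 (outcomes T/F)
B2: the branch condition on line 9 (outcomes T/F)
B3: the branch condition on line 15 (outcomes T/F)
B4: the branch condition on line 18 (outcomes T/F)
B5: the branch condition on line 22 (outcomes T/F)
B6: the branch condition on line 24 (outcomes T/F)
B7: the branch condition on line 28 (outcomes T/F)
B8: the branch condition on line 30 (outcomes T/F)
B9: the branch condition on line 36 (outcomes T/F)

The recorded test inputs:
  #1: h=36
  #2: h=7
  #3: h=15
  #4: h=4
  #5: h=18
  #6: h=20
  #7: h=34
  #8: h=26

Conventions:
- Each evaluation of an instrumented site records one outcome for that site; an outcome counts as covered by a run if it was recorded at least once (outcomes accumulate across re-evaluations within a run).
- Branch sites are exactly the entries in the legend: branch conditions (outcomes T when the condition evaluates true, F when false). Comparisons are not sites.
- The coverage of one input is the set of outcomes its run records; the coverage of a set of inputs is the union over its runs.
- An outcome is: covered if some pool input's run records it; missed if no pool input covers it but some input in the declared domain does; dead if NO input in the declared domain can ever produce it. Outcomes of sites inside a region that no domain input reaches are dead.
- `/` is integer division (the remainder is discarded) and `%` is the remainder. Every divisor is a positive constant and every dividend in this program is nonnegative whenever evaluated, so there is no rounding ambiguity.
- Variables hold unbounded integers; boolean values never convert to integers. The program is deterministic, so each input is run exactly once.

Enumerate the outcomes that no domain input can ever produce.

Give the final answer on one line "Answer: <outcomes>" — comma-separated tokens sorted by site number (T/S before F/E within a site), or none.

checking every outcome against all 44 domain inputs:
  B8=T: zero occurrences over every domain input -> dead
  reachable outcomes have witnesses, e.g. B1=T (e.g. h=0), B1=F (e.g. h=26), B2=T (e.g. h=1), B2=F (e.g. h=0)

Answer: B8=T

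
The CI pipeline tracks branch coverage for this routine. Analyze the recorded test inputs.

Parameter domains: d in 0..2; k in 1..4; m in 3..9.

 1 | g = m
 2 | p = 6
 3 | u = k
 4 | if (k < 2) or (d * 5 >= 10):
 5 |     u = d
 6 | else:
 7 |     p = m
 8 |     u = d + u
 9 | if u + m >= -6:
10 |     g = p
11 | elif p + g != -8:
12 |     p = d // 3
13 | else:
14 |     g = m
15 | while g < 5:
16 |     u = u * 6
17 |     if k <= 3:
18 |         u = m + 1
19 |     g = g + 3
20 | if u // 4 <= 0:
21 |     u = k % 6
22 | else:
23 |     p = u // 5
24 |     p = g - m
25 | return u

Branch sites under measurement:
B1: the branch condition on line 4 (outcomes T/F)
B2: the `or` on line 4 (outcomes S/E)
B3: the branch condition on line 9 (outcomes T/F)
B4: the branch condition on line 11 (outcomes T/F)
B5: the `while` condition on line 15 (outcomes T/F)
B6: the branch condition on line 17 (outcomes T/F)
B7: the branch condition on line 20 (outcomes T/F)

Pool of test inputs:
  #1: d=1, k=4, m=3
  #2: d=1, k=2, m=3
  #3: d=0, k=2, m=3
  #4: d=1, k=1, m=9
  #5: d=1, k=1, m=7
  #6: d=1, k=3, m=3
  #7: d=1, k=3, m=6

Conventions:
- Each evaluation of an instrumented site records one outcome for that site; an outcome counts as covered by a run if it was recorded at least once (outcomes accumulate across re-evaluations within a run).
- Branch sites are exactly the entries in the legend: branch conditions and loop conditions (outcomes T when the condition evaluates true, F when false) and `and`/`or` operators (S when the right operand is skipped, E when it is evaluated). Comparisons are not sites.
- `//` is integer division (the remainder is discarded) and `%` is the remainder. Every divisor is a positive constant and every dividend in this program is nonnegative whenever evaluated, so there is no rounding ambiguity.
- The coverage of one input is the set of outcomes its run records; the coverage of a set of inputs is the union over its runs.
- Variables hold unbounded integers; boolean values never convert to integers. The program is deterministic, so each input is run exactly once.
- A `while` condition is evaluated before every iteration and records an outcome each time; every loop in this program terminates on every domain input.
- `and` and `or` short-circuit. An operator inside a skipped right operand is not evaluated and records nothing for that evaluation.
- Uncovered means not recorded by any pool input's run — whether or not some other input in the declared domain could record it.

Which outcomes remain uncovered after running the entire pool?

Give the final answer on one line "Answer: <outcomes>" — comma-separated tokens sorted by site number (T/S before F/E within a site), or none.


#1 (d=1, k=4, m=3) -> B2->E, B1->F, B3->T, B5->T, B6->F, B5->F, B7->F; covered: B1=F, B2=E, B3=T, B5=T, B5=F, B6=F, B7=F
#2 (d=1, k=2, m=3) -> B2->E, B1->F, B3->T, B5->T, B6->T, B5->F, B7->F; covered: B1=F, B2=E, B3=T, B5=T, B5=F, B6=T, B7=F
#3 (d=0, k=2, m=3) -> B2->E, B1->F, B3->T, B5->T, B6->T, B5->F, B7->F; covered: B1=F, B2=E, B3=T, B5=T, B5=F, B6=T, B7=F
#4 (d=1, k=1, m=9) -> B2->S, B1->T, B3->T, B5->F, B7->T; covered: B1=T, B2=S, B3=T, B5=F, B7=T
#5 (d=1, k=1, m=7) -> B2->S, B1->T, B3->T, B5->F, B7->T; covered: B1=T, B2=S, B3=T, B5=F, B7=T
#6 (d=1, k=3, m=3) -> B2->E, B1->F, B3->T, B5->T, B6->T, B5->F, B7->F; covered: B1=F, B2=E, B3=T, B5=T, B5=F, B6=T, B7=F
#7 (d=1, k=3, m=6) -> B2->E, B1->F, B3->T, B5->F, B7->F; covered: B1=F, B2=E, B3=T, B5=F, B7=F
union over the pool: B1=T, B1=F, B2=S, B2=E, B3=T, B5=T, B5=F, B6=T, B6=F, B7=T, B7=F
uncovered (3 of 14): B3=F, B4=T, B4=F
Answer: B3=F, B4=T, B4=F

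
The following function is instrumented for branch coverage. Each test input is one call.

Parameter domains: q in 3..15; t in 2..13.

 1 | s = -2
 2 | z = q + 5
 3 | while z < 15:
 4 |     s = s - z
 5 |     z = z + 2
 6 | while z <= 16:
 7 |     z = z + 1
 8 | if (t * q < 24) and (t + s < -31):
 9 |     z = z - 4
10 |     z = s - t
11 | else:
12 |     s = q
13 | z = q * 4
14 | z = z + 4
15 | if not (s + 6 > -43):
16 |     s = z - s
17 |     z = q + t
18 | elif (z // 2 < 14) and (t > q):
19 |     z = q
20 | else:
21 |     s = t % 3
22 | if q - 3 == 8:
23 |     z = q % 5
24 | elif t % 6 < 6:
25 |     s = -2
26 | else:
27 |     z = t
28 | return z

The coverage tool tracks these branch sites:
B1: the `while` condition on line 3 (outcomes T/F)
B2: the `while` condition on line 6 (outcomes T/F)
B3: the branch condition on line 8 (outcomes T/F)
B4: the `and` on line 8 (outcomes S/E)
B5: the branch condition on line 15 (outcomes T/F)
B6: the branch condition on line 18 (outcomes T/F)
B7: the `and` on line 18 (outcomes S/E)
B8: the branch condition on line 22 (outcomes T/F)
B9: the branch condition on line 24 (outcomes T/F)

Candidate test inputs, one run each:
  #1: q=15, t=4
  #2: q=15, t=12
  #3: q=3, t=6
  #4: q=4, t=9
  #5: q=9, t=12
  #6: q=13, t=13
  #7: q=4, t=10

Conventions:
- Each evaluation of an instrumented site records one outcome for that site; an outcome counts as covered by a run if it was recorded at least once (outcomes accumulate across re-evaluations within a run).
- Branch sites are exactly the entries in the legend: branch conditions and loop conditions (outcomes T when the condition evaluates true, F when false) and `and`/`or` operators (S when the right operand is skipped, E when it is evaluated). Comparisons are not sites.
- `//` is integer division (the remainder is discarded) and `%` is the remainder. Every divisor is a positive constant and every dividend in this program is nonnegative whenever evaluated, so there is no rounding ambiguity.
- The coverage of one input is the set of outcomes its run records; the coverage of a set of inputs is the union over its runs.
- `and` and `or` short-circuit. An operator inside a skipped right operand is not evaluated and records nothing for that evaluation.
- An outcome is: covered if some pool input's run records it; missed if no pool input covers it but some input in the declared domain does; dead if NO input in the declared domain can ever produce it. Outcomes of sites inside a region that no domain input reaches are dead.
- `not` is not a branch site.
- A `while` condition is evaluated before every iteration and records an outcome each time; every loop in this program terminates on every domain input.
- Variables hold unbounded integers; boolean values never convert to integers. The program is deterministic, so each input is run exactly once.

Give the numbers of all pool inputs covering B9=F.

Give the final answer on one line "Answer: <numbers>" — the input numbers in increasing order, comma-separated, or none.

input #1 (q=15, t=4): does not produce B9=F
input #2 (q=15, t=12): does not produce B9=F
input #3 (q=3, t=6): does not produce B9=F
input #4 (q=4, t=9): does not produce B9=F
input #5 (q=9, t=12): does not produce B9=F
input #6 (q=13, t=13): does not produce B9=F
input #7 (q=4, t=10): does not produce B9=F

Answer: none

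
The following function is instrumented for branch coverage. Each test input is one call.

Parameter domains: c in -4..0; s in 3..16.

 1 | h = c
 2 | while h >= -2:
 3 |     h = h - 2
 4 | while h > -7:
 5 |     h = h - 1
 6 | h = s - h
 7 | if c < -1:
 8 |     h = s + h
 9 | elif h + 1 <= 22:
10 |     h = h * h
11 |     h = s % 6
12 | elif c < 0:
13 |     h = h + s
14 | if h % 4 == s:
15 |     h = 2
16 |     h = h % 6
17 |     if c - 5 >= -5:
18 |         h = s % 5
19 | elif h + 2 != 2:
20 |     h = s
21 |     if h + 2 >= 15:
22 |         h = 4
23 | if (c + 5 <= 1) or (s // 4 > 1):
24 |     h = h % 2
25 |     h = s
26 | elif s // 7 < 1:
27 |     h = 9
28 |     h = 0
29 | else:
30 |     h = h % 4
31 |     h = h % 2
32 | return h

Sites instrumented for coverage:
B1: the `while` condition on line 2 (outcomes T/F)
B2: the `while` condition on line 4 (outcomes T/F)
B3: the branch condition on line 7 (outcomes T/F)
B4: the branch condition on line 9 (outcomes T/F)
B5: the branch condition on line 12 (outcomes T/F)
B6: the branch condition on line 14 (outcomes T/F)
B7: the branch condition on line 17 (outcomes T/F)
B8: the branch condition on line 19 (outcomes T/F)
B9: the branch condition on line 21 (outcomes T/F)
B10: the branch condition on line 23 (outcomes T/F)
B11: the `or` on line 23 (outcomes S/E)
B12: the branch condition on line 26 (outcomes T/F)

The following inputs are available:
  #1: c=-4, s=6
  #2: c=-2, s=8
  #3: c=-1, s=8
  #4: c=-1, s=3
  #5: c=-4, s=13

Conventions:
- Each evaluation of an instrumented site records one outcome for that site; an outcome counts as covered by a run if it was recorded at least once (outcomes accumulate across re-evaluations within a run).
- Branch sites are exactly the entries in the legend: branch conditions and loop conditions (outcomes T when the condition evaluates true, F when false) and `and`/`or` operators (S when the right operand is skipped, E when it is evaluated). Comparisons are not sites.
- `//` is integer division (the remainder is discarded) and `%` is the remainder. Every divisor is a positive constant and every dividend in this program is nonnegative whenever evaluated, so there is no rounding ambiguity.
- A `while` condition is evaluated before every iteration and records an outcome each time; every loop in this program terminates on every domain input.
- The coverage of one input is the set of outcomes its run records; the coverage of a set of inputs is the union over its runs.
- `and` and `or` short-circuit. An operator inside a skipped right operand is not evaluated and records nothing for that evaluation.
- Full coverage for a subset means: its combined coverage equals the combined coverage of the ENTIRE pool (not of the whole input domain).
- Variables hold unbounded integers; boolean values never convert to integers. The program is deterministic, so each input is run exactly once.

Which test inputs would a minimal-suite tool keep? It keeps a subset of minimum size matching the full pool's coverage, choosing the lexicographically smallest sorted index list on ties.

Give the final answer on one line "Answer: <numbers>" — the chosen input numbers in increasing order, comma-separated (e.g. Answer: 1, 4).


input #1 (c=-4, s=6): covers B1=F, B2=T, B2=F, B3=T, B6=F, B8=T, B9=F, B10=T, B11=S
input #2 (c=-2, s=8): covers B1=T, B1=F, B2=T, B2=F, B3=T, B6=F, B8=T, B9=F, B10=T, B11=E
input #3 (c=-1, s=8): covers B1=T, B1=F, B2=T, B2=F, B3=F, B4=T, B6=F, B8=T, B9=F, B10=T, B11=E
input #4 (c=-1, s=3): covers B1=T, B1=F, B2=T, B2=F, B3=F, B4=T, B6=T, B7=F, B10=F, B11=E, B12=T
input #5 (c=-4, s=13): covers B1=F, B2=T, B2=F, B3=T, B6=F, B8=T, B9=T, B10=T, B11=S
together the pool reaches 18 outcomes: B1=T, B1=F, B2=T, B2=F, B3=T, B3=F, B4=T, B6=T, B6=F, B7=F, B8=T, B9=T, B9=F, B10=T, B10=F, B11=S, B11=E, B12=T
no size-1 subset reaches all 18 outcomes (best union: 11/18)
no size-2 subset reaches all 18 outcomes (best union: 17/18)
at size 3, {1, 4, 5} reaches all 18 outcomes; every lexicographically earlier size-3 subset fails
Answer: 1, 4, 5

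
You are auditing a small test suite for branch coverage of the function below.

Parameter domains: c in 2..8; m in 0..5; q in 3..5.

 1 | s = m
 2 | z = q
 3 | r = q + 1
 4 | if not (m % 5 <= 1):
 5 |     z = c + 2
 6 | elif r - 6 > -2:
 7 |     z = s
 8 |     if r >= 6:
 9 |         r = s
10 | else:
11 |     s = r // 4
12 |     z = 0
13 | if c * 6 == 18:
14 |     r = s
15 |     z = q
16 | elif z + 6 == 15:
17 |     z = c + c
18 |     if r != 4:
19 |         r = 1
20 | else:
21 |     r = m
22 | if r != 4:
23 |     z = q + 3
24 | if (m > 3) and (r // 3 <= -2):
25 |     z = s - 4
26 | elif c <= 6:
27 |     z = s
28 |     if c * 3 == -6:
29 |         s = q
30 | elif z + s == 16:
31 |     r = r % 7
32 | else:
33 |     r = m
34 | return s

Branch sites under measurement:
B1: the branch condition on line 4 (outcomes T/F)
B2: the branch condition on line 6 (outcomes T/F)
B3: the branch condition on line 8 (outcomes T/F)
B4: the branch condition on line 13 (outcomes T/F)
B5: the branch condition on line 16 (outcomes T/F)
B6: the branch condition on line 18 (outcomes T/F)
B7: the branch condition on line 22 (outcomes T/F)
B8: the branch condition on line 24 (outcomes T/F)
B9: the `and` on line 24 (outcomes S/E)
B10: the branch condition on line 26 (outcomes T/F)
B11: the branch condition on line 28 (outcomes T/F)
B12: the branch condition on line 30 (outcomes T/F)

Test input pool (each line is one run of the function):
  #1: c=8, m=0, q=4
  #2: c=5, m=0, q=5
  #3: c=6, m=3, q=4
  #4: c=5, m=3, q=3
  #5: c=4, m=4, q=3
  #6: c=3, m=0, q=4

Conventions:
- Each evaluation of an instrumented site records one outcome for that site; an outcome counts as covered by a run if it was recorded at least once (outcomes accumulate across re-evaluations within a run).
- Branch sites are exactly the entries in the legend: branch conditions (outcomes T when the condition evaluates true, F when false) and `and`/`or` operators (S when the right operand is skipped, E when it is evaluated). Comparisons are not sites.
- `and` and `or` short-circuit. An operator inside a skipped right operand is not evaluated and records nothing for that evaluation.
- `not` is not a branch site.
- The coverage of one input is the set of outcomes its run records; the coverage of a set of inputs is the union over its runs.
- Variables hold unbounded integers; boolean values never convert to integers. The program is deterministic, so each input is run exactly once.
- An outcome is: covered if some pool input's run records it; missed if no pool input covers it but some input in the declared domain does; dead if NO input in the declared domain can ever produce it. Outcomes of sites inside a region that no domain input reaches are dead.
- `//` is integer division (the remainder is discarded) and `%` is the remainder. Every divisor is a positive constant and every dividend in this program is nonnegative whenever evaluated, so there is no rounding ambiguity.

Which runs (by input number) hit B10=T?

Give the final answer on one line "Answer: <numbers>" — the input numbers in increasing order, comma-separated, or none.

input #1 (c=8, m=0, q=4): does not produce B10=T
input #2 (c=5, m=0, q=5): produces B10=T
input #3 (c=6, m=3, q=4): produces B10=T
input #4 (c=5, m=3, q=3): produces B10=T
input #5 (c=4, m=4, q=3): produces B10=T
input #6 (c=3, m=0, q=4): produces B10=T

Answer: 2, 3, 4, 5, 6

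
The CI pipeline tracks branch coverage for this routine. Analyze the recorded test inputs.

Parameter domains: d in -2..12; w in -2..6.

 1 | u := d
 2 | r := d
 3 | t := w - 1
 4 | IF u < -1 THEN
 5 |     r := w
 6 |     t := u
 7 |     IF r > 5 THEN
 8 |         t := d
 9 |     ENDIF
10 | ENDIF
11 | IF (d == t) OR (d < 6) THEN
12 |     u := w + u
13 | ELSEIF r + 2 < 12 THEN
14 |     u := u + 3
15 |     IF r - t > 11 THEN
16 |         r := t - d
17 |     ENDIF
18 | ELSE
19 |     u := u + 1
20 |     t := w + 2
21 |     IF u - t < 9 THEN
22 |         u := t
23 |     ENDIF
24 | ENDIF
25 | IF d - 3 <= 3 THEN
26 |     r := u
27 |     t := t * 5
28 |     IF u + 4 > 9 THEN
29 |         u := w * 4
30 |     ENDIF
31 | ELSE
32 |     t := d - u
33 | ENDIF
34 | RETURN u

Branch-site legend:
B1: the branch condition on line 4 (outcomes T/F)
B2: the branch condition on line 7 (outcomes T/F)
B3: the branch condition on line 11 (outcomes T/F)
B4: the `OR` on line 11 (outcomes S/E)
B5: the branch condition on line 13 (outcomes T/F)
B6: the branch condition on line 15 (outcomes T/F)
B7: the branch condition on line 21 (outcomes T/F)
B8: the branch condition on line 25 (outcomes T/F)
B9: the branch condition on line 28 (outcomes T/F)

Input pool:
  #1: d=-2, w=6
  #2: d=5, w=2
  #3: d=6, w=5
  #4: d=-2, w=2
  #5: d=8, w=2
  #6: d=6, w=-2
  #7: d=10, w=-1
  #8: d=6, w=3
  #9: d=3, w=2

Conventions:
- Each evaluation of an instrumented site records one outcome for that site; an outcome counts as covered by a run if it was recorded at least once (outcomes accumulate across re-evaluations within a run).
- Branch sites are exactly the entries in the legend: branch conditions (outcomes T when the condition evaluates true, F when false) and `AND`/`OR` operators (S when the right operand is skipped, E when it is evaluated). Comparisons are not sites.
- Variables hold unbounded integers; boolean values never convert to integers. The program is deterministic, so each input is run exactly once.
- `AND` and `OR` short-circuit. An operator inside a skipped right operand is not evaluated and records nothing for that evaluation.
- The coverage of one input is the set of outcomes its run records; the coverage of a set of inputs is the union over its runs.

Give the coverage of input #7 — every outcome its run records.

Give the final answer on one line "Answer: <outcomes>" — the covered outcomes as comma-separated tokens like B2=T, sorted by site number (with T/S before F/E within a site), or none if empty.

Tracing the run of input #7 (d=10, w=-1):
  B1->F, B4->E, B3->F, B5->F, B7->F, B8->F
deduplicating events, the covered set is: B1=F, B3=F, B4=E, B5=F, B7=F, B8=F

Answer: B1=F, B3=F, B4=E, B5=F, B7=F, B8=F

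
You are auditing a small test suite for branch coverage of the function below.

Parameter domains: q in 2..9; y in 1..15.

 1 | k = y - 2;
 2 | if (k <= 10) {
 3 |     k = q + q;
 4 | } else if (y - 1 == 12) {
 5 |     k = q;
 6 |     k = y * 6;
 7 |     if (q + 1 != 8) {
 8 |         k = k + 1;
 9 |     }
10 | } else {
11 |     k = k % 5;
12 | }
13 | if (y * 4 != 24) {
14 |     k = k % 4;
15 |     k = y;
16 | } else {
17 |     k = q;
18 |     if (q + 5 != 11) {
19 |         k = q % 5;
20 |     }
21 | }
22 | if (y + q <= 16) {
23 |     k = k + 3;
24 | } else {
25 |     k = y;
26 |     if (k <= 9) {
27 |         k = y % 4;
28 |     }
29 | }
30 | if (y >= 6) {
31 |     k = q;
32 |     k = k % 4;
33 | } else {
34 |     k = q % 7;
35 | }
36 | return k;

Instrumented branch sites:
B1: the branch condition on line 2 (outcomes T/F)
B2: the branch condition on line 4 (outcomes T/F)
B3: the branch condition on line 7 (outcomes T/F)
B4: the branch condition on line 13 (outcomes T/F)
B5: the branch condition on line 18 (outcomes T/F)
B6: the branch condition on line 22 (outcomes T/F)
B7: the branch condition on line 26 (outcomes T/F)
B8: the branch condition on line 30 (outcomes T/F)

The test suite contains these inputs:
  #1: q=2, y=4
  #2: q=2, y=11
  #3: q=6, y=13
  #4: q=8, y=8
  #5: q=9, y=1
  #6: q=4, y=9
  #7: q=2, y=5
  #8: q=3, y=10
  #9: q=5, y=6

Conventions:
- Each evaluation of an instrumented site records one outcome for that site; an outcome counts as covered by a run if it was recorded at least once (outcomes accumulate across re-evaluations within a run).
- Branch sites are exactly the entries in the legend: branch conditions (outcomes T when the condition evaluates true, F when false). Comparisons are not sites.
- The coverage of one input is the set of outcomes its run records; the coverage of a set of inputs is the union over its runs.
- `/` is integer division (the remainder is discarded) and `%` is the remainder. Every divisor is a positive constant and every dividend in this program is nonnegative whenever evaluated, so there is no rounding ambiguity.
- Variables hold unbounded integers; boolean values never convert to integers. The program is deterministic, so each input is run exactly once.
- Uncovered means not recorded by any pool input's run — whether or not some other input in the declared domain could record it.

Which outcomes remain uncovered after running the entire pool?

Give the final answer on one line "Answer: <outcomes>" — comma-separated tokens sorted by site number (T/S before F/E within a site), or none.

input #1, q=2, y=4: outcomes B1=T, B4=T, B6=T, B8=F
input #2, q=2, y=11: outcomes B1=T, B4=T, B6=T, B8=T
input #3, q=6, y=13: outcomes B1=F, B2=T, B3=T, B4=T, B6=F, B7=F, B8=T
input #4, q=8, y=8: outcomes B1=T, B4=T, B6=T, B8=T
input #5, q=9, y=1: outcomes B1=T, B4=T, B6=T, B8=F
input #6, q=4, y=9: outcomes B1=T, B4=T, B6=T, B8=T
input #7, q=2, y=5: outcomes B1=T, B4=T, B6=T, B8=F
input #8, q=3, y=10: outcomes B1=T, B4=T, B6=T, B8=T
input #9, q=5, y=6: outcomes B1=T, B4=F, B5=T, B6=T, B8=T
union over the pool: B1=T, B1=F, B2=T, B3=T, B4=T, B4=F, B5=T, B6=T, B6=F, B7=F, B8=T, B8=F
uncovered (4 of 16): B2=F, B3=F, B5=F, B7=T

Answer: B2=F, B3=F, B5=F, B7=T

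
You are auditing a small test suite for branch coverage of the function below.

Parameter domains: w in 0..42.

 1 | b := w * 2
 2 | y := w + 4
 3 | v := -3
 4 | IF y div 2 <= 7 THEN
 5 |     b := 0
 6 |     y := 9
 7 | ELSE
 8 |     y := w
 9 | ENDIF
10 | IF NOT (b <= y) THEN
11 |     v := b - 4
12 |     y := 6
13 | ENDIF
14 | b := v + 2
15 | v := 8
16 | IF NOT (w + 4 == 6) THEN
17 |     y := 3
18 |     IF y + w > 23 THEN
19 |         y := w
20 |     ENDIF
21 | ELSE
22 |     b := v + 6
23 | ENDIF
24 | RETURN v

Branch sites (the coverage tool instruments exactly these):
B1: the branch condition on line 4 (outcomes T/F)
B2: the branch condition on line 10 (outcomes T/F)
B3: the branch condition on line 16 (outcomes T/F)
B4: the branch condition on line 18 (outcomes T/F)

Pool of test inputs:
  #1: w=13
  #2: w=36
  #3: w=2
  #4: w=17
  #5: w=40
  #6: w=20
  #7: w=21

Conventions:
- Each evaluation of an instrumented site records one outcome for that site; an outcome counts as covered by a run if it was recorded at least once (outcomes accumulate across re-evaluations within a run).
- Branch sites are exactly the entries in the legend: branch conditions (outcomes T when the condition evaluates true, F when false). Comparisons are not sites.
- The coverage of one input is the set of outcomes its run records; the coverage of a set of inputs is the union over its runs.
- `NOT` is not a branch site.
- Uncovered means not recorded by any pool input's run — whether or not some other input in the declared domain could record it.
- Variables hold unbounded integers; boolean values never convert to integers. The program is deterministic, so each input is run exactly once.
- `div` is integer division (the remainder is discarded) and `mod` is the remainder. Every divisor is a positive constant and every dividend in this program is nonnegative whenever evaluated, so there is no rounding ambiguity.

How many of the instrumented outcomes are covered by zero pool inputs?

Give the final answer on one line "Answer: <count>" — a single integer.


#1 (w=13) -> covered: B1=F, B2=T, B3=T, B4=F
#2 (w=36) -> covered: B1=F, B2=T, B3=T, B4=T
#3 (w=2) -> covered: B1=T, B2=F, B3=F
#4 (w=17) -> covered: B1=F, B2=T, B3=T, B4=F
#5 (w=40) -> covered: B1=F, B2=T, B3=T, B4=T
#6 (w=20) -> covered: B1=F, B2=T, B3=T, B4=F
#7 (w=21) -> covered: B1=F, B2=T, B3=T, B4=T
union over the pool: B1=T, B1=F, B2=T, B2=F, B3=T, B3=F, B4=T, B4=F
uncovered (0 of 8): none
Answer: 0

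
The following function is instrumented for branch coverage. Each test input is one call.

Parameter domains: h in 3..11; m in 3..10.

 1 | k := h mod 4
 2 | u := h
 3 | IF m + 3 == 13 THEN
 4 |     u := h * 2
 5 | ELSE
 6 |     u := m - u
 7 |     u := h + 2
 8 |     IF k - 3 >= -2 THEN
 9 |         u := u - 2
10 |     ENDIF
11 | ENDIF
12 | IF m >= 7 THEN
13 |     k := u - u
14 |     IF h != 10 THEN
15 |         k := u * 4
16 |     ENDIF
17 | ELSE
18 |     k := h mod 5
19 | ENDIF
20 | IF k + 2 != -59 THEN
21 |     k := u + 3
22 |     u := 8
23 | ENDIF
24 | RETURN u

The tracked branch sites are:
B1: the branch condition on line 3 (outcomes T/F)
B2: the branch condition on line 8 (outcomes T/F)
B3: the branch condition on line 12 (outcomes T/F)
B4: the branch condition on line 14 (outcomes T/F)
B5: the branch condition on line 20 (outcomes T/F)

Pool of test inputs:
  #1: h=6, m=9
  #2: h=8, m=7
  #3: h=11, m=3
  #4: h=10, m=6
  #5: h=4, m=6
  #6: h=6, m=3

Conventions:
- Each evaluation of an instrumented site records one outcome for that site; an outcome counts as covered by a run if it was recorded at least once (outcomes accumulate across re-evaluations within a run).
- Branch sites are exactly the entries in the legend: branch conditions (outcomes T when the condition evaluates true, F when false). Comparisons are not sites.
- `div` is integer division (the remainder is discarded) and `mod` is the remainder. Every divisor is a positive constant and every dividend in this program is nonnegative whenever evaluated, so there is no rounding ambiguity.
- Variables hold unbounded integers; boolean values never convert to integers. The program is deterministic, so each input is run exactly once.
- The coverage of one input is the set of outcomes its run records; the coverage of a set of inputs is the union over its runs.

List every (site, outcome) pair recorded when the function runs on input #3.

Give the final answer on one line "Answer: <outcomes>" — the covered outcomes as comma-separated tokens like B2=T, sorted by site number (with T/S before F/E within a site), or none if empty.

Tracing the run of input #3 (h=11, m=3):
  B1->F, B2->T, B3->F, B5->T
deduplicating events, the covered set is: B1=F, B2=T, B3=F, B5=T

Answer: B1=F, B2=T, B3=F, B5=T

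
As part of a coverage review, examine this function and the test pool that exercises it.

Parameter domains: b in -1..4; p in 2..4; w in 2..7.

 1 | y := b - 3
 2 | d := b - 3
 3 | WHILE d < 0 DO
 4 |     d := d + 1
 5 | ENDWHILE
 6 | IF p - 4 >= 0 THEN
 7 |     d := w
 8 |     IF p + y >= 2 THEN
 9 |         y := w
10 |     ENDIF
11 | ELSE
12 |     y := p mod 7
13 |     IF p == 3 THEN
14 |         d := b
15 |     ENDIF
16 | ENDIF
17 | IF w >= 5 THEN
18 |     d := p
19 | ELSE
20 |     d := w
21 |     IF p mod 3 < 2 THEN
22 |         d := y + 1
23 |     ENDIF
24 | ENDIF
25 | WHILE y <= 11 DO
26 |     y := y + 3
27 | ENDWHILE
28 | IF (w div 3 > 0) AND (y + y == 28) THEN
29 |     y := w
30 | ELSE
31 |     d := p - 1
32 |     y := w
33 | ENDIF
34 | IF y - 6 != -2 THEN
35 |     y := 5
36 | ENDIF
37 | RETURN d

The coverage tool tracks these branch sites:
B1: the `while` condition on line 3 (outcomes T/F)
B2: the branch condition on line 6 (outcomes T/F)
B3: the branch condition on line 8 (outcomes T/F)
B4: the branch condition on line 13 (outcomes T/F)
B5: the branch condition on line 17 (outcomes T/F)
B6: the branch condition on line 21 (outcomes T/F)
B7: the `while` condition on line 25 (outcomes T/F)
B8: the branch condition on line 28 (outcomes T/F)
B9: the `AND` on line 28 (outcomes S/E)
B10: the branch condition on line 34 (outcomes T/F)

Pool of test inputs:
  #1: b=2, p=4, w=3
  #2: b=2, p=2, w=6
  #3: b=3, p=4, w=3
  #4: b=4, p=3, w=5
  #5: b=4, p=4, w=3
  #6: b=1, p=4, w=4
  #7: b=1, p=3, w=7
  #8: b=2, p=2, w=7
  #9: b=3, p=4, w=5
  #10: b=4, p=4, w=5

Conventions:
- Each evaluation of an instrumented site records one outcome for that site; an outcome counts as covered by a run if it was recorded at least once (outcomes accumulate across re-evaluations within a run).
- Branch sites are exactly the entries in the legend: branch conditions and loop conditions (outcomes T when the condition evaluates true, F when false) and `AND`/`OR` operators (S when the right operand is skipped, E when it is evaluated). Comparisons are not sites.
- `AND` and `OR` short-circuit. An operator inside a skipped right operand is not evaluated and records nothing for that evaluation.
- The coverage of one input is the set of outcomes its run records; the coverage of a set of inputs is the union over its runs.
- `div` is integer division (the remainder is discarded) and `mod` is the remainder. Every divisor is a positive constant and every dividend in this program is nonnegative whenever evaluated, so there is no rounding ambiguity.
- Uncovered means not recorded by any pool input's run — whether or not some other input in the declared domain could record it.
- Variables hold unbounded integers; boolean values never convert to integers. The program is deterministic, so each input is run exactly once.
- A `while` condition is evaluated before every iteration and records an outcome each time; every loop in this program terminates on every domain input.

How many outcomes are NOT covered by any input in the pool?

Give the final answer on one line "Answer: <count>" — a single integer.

run #1 (b=2, p=4, w=3) runs B1->T, B1->F, B2->T, B3->T, B5->F, B6->T, B7->T, B7->T, B7->T, B7->F, B9->E, B8->F, B10->T; records B1=T, B1=F, B2=T, B3=T, B5=F, B6=T, B7=T, B7=F, B8=F, B9=E, B10=T
run #2 (b=2, p=2, w=6) runs B1->T, B1->F, B2->F, B4->F, B5->T, B7->T, B7->T, B7->T, B7->T, B7->F, B9->E, B8->T, B10->T; records B1=T, B1=F, B2=F, B4=F, B5=T, B7=T, B7=F, B8=T, B9=E, B10=T
run #3 (b=3, p=4, w=3) runs B1->F, B2->T, B3->T, B5->F, B6->T, B7->T, B7->T, B7->T, B7->F, B9->E, B8->F, B10->T; records B1=F, B2=T, B3=T, B5=F, B6=T, B7=T, B7=F, B8=F, B9=E, B10=T
run #4 (b=4, p=3, w=5) runs B1->F, B2->F, B4->T, B5->T, B7->T, B7->T, B7->T, B7->F, B9->E, B8->F, B10->T; records B1=F, B2=F, B4=T, B5=T, B7=T, B7=F, B8=F, B9=E, B10=T
run #5 (b=4, p=4, w=3) runs B1->F, B2->T, B3->T, B5->F, B6->T, B7->T, B7->T, B7->T, B7->F, B9->E, B8->F, B10->T; records B1=F, B2=T, B3=T, B5=F, B6=T, B7=T, B7=F, B8=F, B9=E, B10=T
run #6 (b=1, p=4, w=4) runs B1->T, B1->T, B1->F, B2->T, B3->T, B5->F, B6->T, B7->T, B7->T, B7->T, B7->F, B9->E, B8->F, B10->F; records B1=T, B1=F, B2=T, B3=T, B5=F, B6=T, B7=T, B7=F, B8=F, B9=E, B10=F
run #7 (b=1, p=3, w=7) runs B1->T, B1->T, B1->F, B2->F, B4->T, B5->T, B7->T, B7->T, B7->T, B7->F, B9->E, B8->F, B10->T; records B1=T, B1=F, B2=F, B4=T, B5=T, B7=T, B7=F, B8=F, B9=E, B10=T
run #8 (b=2, p=2, w=7) runs B1->T, B1->F, B2->F, B4->F, B5->T, B7->T, B7->T, B7->T, B7->T, B7->F, B9->E, B8->T, B10->T; records B1=T, B1=F, B2=F, B4=F, B5=T, B7=T, B7=F, B8=T, B9=E, B10=T
run #9 (b=3, p=4, w=5) runs B1->F, B2->T, B3->T, B5->T, B7->T, B7->T, B7->T, B7->F, B9->E, B8->T, B10->T; records B1=F, B2=T, B3=T, B5=T, B7=T, B7=F, B8=T, B9=E, B10=T
run #10 (b=4, p=4, w=5) runs B1->F, B2->T, B3->T, B5->T, B7->T, B7->T, B7->T, B7->F, B9->E, B8->T, B10->T; records B1=F, B2=T, B3=T, B5=T, B7=T, B7=F, B8=T, B9=E, B10=T
union over the pool: B1=T, B1=F, B2=T, B2=F, B3=T, B4=T, B4=F, B5=T, B5=F, B6=T, B7=T, B7=F, B8=T, B8=F, B9=E, B10=T, B10=F
uncovered (3 of 20): B3=F, B6=F, B9=S

Answer: 3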